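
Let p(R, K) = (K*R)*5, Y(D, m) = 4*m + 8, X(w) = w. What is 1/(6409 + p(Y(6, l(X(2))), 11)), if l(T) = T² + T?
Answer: 1/8169 ≈ 0.00012241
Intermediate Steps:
l(T) = T + T²
Y(D, m) = 8 + 4*m
p(R, K) = 5*K*R
1/(6409 + p(Y(6, l(X(2))), 11)) = 1/(6409 + 5*11*(8 + 4*(2*(1 + 2)))) = 1/(6409 + 5*11*(8 + 4*(2*3))) = 1/(6409 + 5*11*(8 + 4*6)) = 1/(6409 + 5*11*(8 + 24)) = 1/(6409 + 5*11*32) = 1/(6409 + 1760) = 1/8169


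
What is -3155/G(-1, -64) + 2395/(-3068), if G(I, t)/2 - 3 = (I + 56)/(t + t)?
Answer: -620278515/1009372 ≈ -614.52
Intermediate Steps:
G(I, t) = 6 + (56 + I)/t (G(I, t) = 6 + 2*((I + 56)/(t + t)) = 6 + 2*((56 + I)/((2*t))) = 6 + 2*((56 + I)*(1/(2*t))) = 6 + 2*((56 + I)/(2*t)) = 6 + (56 + I)/t)
-3155/G(-1, -64) + 2395/(-3068) = -3155*(-64/(56 - 1 + 6*(-64))) + 2395/(-3068) = -3155*(-64/(56 - 1 - 384)) + 2395*(-1/3068) = -3155/((-1/64*(-329))) - 2395/3068 = -3155/329/64 - 2395/3068 = -3155*64/329 - 2395/3068 = -201920/329 - 2395/3068 = -620278515/1009372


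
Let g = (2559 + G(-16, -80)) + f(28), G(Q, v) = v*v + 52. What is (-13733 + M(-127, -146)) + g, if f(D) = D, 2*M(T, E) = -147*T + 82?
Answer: 9363/2 ≈ 4681.5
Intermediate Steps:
M(T, E) = 41 - 147*T/2 (M(T, E) = (-147*T + 82)/2 = (82 - 147*T)/2 = 41 - 147*T/2)
G(Q, v) = 52 + v² (G(Q, v) = v² + 52 = 52 + v²)
g = 9039 (g = (2559 + (52 + (-80)²)) + 28 = (2559 + (52 + 6400)) + 28 = (2559 + 6452) + 28 = 9011 + 28 = 9039)
(-13733 + M(-127, -146)) + g = (-13733 + (41 - 147/2*(-127))) + 9039 = (-13733 + (41 + 18669/2)) + 9039 = (-13733 + 18751/2) + 9039 = -8715/2 + 9039 = 9363/2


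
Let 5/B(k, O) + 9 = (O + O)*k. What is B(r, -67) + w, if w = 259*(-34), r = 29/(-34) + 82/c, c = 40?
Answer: -253604844/28799 ≈ -8806.0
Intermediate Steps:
r = 407/340 (r = 29/(-34) + 82/40 = 29*(-1/34) + 82*(1/40) = -29/34 + 41/20 = 407/340 ≈ 1.1971)
B(k, O) = 5/(-9 + 2*O*k) (B(k, O) = 5/(-9 + (O + O)*k) = 5/(-9 + (2*O)*k) = 5/(-9 + 2*O*k))
w = -8806
B(r, -67) + w = 5/(-9 + 2*(-67)*(407/340)) - 8806 = 5/(-9 - 27269/170) - 8806 = 5/(-28799/170) - 8806 = 5*(-170/28799) - 8806 = -850/28799 - 8806 = -253604844/28799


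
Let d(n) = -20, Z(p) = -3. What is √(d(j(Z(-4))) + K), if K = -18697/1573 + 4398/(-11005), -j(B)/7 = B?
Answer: I*√79958433206535/1573715 ≈ 5.6821*I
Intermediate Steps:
j(B) = -7*B
K = -212678539/17310865 (K = -18697*1/1573 + 4398*(-1/11005) = -18697/1573 - 4398/11005 = -212678539/17310865 ≈ -12.286)
√(d(j(Z(-4))) + K) = √(-20 - 212678539/17310865) = √(-558895839/17310865) = I*√79958433206535/1573715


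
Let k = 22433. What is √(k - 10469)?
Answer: 2*√2991 ≈ 109.38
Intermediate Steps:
√(k - 10469) = √(22433 - 10469) = √11964 = 2*√2991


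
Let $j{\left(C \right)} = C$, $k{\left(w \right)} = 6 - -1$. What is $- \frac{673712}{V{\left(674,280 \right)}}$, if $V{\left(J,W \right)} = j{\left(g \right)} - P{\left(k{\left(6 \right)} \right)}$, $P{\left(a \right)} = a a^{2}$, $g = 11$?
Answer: $\frac{168428}{83} \approx 2029.3$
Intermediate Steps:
$k{\left(w \right)} = 7$ ($k{\left(w \right)} = 6 + 1 = 7$)
$P{\left(a \right)} = a^{3}$
$V{\left(J,W \right)} = -332$ ($V{\left(J,W \right)} = 11 - 7^{3} = 11 - 343 = -332$)
$- \frac{673712}{V{\left(674,280 \right)}} = - \frac{673712}{-332} = \left(-673712\right) \left(- \frac{1}{332}\right) = \frac{168428}{83}$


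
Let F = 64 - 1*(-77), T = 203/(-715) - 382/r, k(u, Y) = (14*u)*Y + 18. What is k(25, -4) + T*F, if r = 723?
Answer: -257874583/172315 ≈ -1496.5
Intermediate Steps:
k(u, Y) = 18 + 14*Y*u (k(u, Y) = 14*Y*u + 18 = 18 + 14*Y*u)
T = -419899/516945 (T = 203/(-715) - 382/723 = 203*(-1/715) - 382*1/723 = -203/715 - 382/723 = -419899/516945 ≈ -0.81227)
F = 141 (F = 64 + 77 = 141)
k(25, -4) + T*F = (18 + 14*(-4)*25) - 419899/516945*141 = (18 - 1400) - 19735253/172315 = -1382 - 19735253/172315 = -257874583/172315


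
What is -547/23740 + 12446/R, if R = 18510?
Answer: 28534307/43942740 ≈ 0.64935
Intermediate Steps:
-547/23740 + 12446/R = -547/23740 + 12446/18510 = -547*1/23740 + 12446*(1/18510) = -547/23740 + 6223/9255 = 28534307/43942740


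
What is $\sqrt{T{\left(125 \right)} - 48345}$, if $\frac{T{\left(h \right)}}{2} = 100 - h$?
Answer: $i \sqrt{48395} \approx 219.99 i$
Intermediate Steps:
$T{\left(h \right)} = 200 - 2 h$ ($T{\left(h \right)} = 2 \left(100 - h\right) = 200 - 2 h$)
$\sqrt{T{\left(125 \right)} - 48345} = \sqrt{\left(200 - 250\right) - 48345} = \sqrt{-50 - 48345} = \sqrt{-48395} = i \sqrt{48395}$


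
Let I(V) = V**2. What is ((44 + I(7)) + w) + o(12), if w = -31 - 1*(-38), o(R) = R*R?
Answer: 244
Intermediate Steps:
o(R) = R**2
w = 7 (w = -31 + 38 = 7)
((44 + I(7)) + w) + o(12) = ((44 + 7**2) + 7) + 12**2 = ((44 + 49) + 7) + 144 = (93 + 7) + 144 = 100 + 144 = 244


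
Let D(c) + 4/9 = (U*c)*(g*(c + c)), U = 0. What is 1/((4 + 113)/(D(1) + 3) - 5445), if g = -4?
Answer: -23/124182 ≈ -0.00018521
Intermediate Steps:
D(c) = -4/9 (D(c) = -4/9 + (0*c)*(-4*(c + c)) = -4/9 + 0*(-8*c) = -4/9 + 0 = -4/9)
1/((4 + 113)/(D(1) + 3) - 5445) = 1/((4 + 113)/(-4/9 + 3) - 5445) = 1/(117/(23/9) - 5445) = 1/((9/23)*117 - 5445) = 1/(1053/23 - 5445) = 1/(-124182/23) = -23/124182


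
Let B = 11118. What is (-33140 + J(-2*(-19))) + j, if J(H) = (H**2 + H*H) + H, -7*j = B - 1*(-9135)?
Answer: -231751/7 ≈ -33107.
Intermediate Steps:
j = -20253/7 (j = -(11118 - 1*(-9135))/7 = -(11118 + 9135)/7 = -1/7*20253 = -20253/7 ≈ -2893.3)
J(H) = H + 2*H**2 (J(H) = (H**2 + H**2) + H = 2*H**2 + H = H + 2*H**2)
(-33140 + J(-2*(-19))) + j = (-33140 + (-2*(-19))*(1 + 2*(-2*(-19)))) - 20253/7 = (-33140 + 38*(1 + 2*38)) - 20253/7 = (-33140 + 38*(1 + 76)) - 20253/7 = (-33140 + 38*77) - 20253/7 = (-33140 + 2926) - 20253/7 = -30214 - 20253/7 = -231751/7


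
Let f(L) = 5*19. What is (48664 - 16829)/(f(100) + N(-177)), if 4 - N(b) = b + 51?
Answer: 6367/45 ≈ 141.49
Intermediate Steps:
f(L) = 95
N(b) = -47 - b (N(b) = 4 - (b + 51) = 4 - (51 + b) = 4 + (-51 - b) = -47 - b)
(48664 - 16829)/(f(100) + N(-177)) = (48664 - 16829)/(95 + (-47 - 1*(-177))) = 31835/(95 + (-47 + 177)) = 31835/(95 + 130) = 31835/225 = 31835*(1/225) = 6367/45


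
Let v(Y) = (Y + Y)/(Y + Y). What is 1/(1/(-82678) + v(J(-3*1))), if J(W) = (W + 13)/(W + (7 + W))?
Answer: 82678/82677 ≈ 1.0000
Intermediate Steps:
J(W) = (13 + W)/(7 + 2*W)
v(Y) = 1 (v(Y) = (2*Y)/((2*Y)) = (2*Y)*(1/(2*Y)) = 1)
1/(1/(-82678) + v(J(-3*1))) = 1/(1/(-82678) + 1) = 1/(-1/82678 + 1) = 1/(82677/82678) = 82678/82677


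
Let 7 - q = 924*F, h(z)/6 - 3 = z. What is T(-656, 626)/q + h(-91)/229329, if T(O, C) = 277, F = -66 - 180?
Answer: -18832025/17376334773 ≈ -0.0010838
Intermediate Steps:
F = -246
h(z) = 18 + 6*z
q = 227311 (q = 7 - 924*(-246) = 7 - 1*(-227304) = 7 + 227304 = 227311)
T(-656, 626)/q + h(-91)/229329 = 277/227311 + (18 + 6*(-91))/229329 = 277*(1/227311) + (18 - 546)*(1/229329) = 277/227311 - 528*1/229329 = 277/227311 - 176/76443 = -18832025/17376334773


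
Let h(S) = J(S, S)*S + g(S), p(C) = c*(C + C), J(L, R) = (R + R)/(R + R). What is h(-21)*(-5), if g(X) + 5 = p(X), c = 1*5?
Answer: 1180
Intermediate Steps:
c = 5
J(L, R) = 1 (J(L, R) = (2*R)/((2*R)) = (2*R)*(1/(2*R)) = 1)
p(C) = 10*C (p(C) = 5*(C + C) = 5*(2*C) = 10*C)
g(X) = -5 + 10*X
h(S) = -5 + 11*S (h(S) = 1*S + (-5 + 10*S) = S + (-5 + 10*S) = -5 + 11*S)
h(-21)*(-5) = (-5 + 11*(-21))*(-5) = (-5 - 231)*(-5) = -236*(-5) = 1180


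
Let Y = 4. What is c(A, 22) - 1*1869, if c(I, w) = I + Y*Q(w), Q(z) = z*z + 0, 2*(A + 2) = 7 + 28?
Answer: 165/2 ≈ 82.500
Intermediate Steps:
A = 31/2 (A = -2 + (7 + 28)/2 = -2 + (½)*35 = -2 + 35/2 = 31/2 ≈ 15.500)
Q(z) = z² (Q(z) = z² + 0 = z²)
c(I, w) = I + 4*w²
c(A, 22) - 1*1869 = (31/2 + 4*22²) - 1*1869 = (31/2 + 4*484) - 1869 = (31/2 + 1936) - 1869 = 3903/2 - 1869 = 165/2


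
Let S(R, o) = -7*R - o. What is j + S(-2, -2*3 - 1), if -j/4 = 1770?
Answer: -7059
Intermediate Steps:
j = -7080 (j = -4*1770 = -7080)
S(R, o) = -o - 7*R
j + S(-2, -2*3 - 1) = -7080 + (-(-2*3 - 1) - 7*(-2)) = -7080 + (-(-6 - 1) + 14) = -7080 + (-1*(-7) + 14) = -7080 + (7 + 14) = -7080 + 21 = -7059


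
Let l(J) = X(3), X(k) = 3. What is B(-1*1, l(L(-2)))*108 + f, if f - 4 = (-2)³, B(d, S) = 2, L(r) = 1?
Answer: 212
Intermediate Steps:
l(J) = 3
f = -4 (f = 4 + (-2)³ = 4 - 8 = -4)
B(-1*1, l(L(-2)))*108 + f = 2*108 - 4 = 216 - 4 = 212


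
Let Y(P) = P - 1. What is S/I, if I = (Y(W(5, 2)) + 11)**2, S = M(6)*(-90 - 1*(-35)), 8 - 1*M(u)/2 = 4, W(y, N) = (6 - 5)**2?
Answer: -40/11 ≈ -3.6364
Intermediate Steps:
W(y, N) = 1 (W(y, N) = 1**2 = 1)
M(u) = 8 (M(u) = 16 - 2*4 = 16 - 8 = 8)
S = -440 (S = 8*(-90 - 1*(-35)) = 8*(-90 + 35) = 8*(-55) = -440)
Y(P) = -1 + P
I = 121 (I = ((-1 + 1) + 11)**2 = (0 + 11)**2 = 11**2 = 121)
S/I = -440/121 = -440*1/121 = -40/11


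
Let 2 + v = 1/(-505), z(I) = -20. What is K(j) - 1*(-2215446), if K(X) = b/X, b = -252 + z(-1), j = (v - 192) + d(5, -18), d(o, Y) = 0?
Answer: 12767623378/5763 ≈ 2.2154e+6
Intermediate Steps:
v = -1011/505 (v = -2 + 1/(-505) = -2 - 1/505 = -1011/505 ≈ -2.0020)
j = -97971/505 (j = (-1011/505 - 192) + 0 = -97971/505 + 0 = -97971/505 ≈ -194.00)
b = -272 (b = -252 - 20 = -272)
K(X) = -272/X
K(j) - 1*(-2215446) = -272/(-97971/505) - 1*(-2215446) = -272*(-505/97971) + 2215446 = 8080/5763 + 2215446 = 12767623378/5763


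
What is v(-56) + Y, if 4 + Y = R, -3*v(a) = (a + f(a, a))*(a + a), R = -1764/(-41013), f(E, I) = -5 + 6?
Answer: -63776/31 ≈ -2057.3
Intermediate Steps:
f(E, I) = 1
R = 4/93 (R = -1764*(-1/41013) = 4/93 ≈ 0.043011)
v(a) = -2*a*(1 + a)/3 (v(a) = -(a + 1)*(a + a)/3 = -(1 + a)*2*a/3 = -2*a*(1 + a)/3)
Y = -368/93 (Y = -4 + 4/93 = -368/93 ≈ -3.9570)
v(-56) + Y = -⅔*(-56)*(1 - 56) - 368/93 = -⅔*(-56)*(-55) - 368/93 = -6160/3 - 368/93 = -63776/31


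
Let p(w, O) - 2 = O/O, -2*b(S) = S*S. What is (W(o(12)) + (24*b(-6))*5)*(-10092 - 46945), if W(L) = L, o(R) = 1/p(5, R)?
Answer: 369542723/3 ≈ 1.2318e+8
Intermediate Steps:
b(S) = -S**2/2 (b(S) = -S*S/2 = -S**2/2)
p(w, O) = 3 (p(w, O) = 2 + O/O = 2 + 1 = 3)
o(R) = 1/3
(W(o(12)) + (24*b(-6))*5)*(-10092 - 46945) = (1/3 + (24*(-1/2*(-6)**2))*5)*(-10092 - 46945) = (1/3 + (24*(-1/2*36))*5)*(-57037) = (1/3 + (24*(-18))*5)*(-57037) = (1/3 - 432*5)*(-57037) = (1/3 - 2160)*(-57037) = -6479/3*(-57037) = 369542723/3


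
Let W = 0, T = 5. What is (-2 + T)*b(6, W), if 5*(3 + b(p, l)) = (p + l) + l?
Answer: -27/5 ≈ -5.4000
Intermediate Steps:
b(p, l) = -3 + p/5 + 2*l/5 (b(p, l) = -3 + ((p + l) + l)/5 = -3 + ((l + p) + l)/5 = -3 + (p + 2*l)/5 = -3 + (p/5 + 2*l/5) = -3 + p/5 + 2*l/5)
(-2 + T)*b(6, W) = (-2 + 5)*(-3 + (⅕)*6 + (⅖)*0) = 3*(-3 + 6/5 + 0) = 3*(-9/5) = -27/5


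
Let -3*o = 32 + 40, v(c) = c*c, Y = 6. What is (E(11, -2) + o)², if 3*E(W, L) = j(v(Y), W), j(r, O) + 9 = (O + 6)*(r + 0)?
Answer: 31329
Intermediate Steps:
v(c) = c²
j(r, O) = -9 + r*(6 + O) (j(r, O) = -9 + (O + 6)*(r + 0) = -9 + (6 + O)*r = -9 + r*(6 + O))
E(W, L) = 69 + 12*W (E(W, L) = (-9 + 6*6² + W*6²)/3 = (-9 + 6*36 + W*36)/3 = (-9 + 216 + 36*W)/3 = (207 + 36*W)/3 = 69 + 12*W)
o = -24 (o = -(32 + 40)/3 = -⅓*72 = -24)
(E(11, -2) + o)² = ((69 + 12*11) - 24)² = ((69 + 132) - 24)² = (201 - 24)² = 177² = 31329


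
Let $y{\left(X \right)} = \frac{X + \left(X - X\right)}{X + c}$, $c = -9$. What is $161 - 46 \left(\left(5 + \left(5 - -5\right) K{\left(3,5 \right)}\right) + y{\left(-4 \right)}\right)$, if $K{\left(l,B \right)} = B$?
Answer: $- \frac{30981}{13} \approx -2383.2$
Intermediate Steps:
$y{\left(X \right)} = \frac{X}{-9 + X}$ ($y{\left(X \right)} = \frac{X + \left(X - X\right)}{X - 9} = \frac{X + 0}{-9 + X} = \frac{X}{-9 + X}$)
$161 - 46 \left(\left(5 + \left(5 - -5\right) K{\left(3,5 \right)}\right) + y{\left(-4 \right)}\right) = 161 - 46 \left(\left(5 + \left(5 - -5\right) 5\right) - \frac{4}{-9 - 4}\right) = 161 - 46 \left(\left(5 + \left(5 + 5\right) 5\right) - \frac{4}{-13}\right) = 161 - 46 \left(\left(5 + 10 \cdot 5\right) - - \frac{4}{13}\right) = 161 - 46 \left(\left(5 + 50\right) + \frac{4}{13}\right) = 161 - 46 \left(55 + \frac{4}{13}\right) = 161 - \frac{33074}{13} = - \frac{30981}{13}$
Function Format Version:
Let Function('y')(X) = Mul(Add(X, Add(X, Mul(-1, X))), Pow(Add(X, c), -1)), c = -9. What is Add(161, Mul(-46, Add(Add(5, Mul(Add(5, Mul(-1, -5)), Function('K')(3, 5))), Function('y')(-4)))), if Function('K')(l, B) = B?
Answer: Rational(-30981, 13) ≈ -2383.2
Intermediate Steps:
Function('y')(X) = Mul(X, Pow(Add(-9, X), -1)) (Function('y')(X) = Mul(Add(X, Add(X, Mul(-1, X))), Pow(Add(X, -9), -1)) = Mul(Add(X, 0), Pow(Add(-9, X), -1)) = Mul(X, Pow(Add(-9, X), -1)))
Add(161, Mul(-46, Add(Add(5, Mul(Add(5, Mul(-1, -5)), Function('K')(3, 5))), Function('y')(-4)))) = Add(161, Mul(-46, Add(Add(5, Mul(Add(5, Mul(-1, -5)), 5)), Mul(-4, Pow(Add(-9, -4), -1))))) = Add(161, Mul(-46, Add(Add(5, Mul(Add(5, 5), 5)), Mul(-4, Pow(-13, -1))))) = Add(161, Mul(-46, Add(Add(5, Mul(10, 5)), Mul(-4, Rational(-1, 13))))) = Add(161, Mul(-46, Add(Add(5, 50), Rational(4, 13)))) = Add(161, Mul(-46, Add(55, Rational(4, 13)))) = Add(161, Mul(-46, Rational(719, 13))) = Add(161, Rational(-33074, 13)) = Rational(-30981, 13)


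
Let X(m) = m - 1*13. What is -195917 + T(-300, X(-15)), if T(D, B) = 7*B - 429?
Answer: -196542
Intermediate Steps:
X(m) = -13 + m (X(m) = m - 13 = -13 + m)
T(D, B) = -429 + 7*B
-195917 + T(-300, X(-15)) = -195917 + (-429 + 7*(-13 - 15)) = -195917 + (-429 + 7*(-28)) = -195917 + (-429 - 196) = -195917 - 625 = -196542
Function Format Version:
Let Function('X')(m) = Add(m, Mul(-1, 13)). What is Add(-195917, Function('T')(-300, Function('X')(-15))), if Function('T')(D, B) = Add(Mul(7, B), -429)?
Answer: -196542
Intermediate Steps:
Function('X')(m) = Add(-13, m) (Function('X')(m) = Add(m, -13) = Add(-13, m))
Function('T')(D, B) = Add(-429, Mul(7, B))
Add(-195917, Function('T')(-300, Function('X')(-15))) = Add(-195917, Add(-429, Mul(7, Add(-13, -15)))) = Add(-195917, Add(-429, Mul(7, -28))) = Add(-195917, Add(-429, -196)) = Add(-195917, -625) = -196542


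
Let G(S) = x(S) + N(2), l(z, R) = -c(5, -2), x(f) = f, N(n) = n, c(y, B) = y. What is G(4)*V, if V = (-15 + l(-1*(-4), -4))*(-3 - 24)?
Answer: 3240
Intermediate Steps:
l(z, R) = -5 (l(z, R) = -1*5 = -5)
G(S) = 2 + S (G(S) = S + 2 = 2 + S)
V = 540 (V = (-15 - 5)*(-3 - 24) = -20*(-27) = 540)
G(4)*V = (2 + 4)*540 = 6*540 = 3240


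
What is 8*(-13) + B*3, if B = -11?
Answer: -137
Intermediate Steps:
8*(-13) + B*3 = 8*(-13) - 11*3 = -104 - 33 = -137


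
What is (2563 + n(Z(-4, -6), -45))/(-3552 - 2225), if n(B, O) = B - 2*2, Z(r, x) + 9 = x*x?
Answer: -2586/5777 ≈ -0.44764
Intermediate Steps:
Z(r, x) = -9 + x² (Z(r, x) = -9 + x*x = -9 + x²)
n(B, O) = -4 + B (n(B, O) = B - 4 = -4 + B)
(2563 + n(Z(-4, -6), -45))/(-3552 - 2225) = (2563 + (-4 + (-9 + (-6)²)))/(-3552 - 2225) = (2563 + (-4 + (-9 + 36)))/(-5777) = (2563 + (-4 + 27))*(-1/5777) = (2563 + 23)*(-1/5777) = 2586*(-1/5777) = -2586/5777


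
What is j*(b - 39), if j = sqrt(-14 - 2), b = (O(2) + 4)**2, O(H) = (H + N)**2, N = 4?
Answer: 6244*I ≈ 6244.0*I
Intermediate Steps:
O(H) = (4 + H)**2 (O(H) = (H + 4)**2 = (4 + H)**2)
b = 1600 (b = ((4 + 2)**2 + 4)**2 = (6**2 + 4)**2 = (36 + 4)**2 = 40**2 = 1600)
j = 4*I (j = sqrt(-16) = 4*I ≈ 4.0*I)
j*(b - 39) = (4*I)*(1600 - 39) = (4*I)*1561 = 6244*I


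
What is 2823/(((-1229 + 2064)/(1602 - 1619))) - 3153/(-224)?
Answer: -8117229/187040 ≈ -43.398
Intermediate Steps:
2823/(((-1229 + 2064)/(1602 - 1619))) - 3153/(-224) = 2823/((835/(-17))) - 3153*(-1/224) = 2823/((835*(-1/17))) + 3153/224 = 2823/(-835/17) + 3153/224 = 2823*(-17/835) + 3153/224 = -47991/835 + 3153/224 = -8117229/187040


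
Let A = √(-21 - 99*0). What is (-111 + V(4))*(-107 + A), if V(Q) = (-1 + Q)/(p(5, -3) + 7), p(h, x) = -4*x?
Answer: 225342/19 - 2106*I*√21/19 ≈ 11860.0 - 507.94*I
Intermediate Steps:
V(Q) = -1/19 + Q/19 (V(Q) = (-1 + Q)/(-4*(-3) + 7) = (-1 + Q)/(12 + 7) = (-1 + Q)/19 = (-1 + Q)*(1/19) = -1/19 + Q/19)
A = I*√21 (A = √(-21 + 0) = √(-21) = I*√21 ≈ 4.5826*I)
(-111 + V(4))*(-107 + A) = (-111 + (-1/19 + (1/19)*4))*(-107 + I*√21) = (-111 + (-1/19 + 4/19))*(-107 + I*√21) = (-111 + 3/19)*(-107 + I*√21) = -2106*(-107 + I*√21)/19 = 225342/19 - 2106*I*√21/19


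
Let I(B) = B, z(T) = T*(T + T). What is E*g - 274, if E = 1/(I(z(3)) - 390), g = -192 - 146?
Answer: -50795/186 ≈ -273.09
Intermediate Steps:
z(T) = 2*T² (z(T) = T*(2*T) = 2*T²)
g = -338
E = -1/372 (E = 1/(2*3² - 390) = 1/(2*9 - 390) = 1/(18 - 390) = 1/(-372) = -1/372 ≈ -0.0026882)
E*g - 274 = -1/372*(-338) - 274 = 169/186 - 274 = -50795/186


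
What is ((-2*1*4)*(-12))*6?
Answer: 576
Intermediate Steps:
((-2*1*4)*(-12))*6 = (-2*4*(-12))*6 = -8*(-12)*6 = 96*6 = 576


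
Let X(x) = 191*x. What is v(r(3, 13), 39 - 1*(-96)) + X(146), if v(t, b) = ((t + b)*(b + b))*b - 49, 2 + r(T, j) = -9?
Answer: 4547637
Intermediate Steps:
r(T, j) = -11 (r(T, j) = -2 - 9 = -11)
v(t, b) = -49 + 2*b²*(b + t) (v(t, b) = ((b + t)*(2*b))*b - 49 = (2*b*(b + t))*b - 49 = 2*b²*(b + t) - 49 = -49 + 2*b²*(b + t))
v(r(3, 13), 39 - 1*(-96)) + X(146) = (-49 + 2*(39 - 1*(-96))³ + 2*(-11)*(39 - 1*(-96))²) + 191*146 = (-49 + 2*(39 + 96)³ + 2*(-11)*(39 + 96)²) + 27886 = (-49 + 2*135³ + 2*(-11)*135²) + 27886 = (-49 + 2*2460375 + 2*(-11)*18225) + 27886 = (-49 + 4920750 - 400950) + 27886 = 4519751 + 27886 = 4547637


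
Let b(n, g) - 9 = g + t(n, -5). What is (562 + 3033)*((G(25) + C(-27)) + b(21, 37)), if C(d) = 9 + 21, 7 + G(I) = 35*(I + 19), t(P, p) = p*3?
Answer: 5730430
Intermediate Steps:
t(P, p) = 3*p
G(I) = 658 + 35*I (G(I) = -7 + 35*(I + 19) = -7 + 35*(19 + I) = -7 + (665 + 35*I) = 658 + 35*I)
b(n, g) = -6 + g (b(n, g) = 9 + (g + 3*(-5)) = 9 + (g - 15) = 9 + (-15 + g) = -6 + g)
C(d) = 30
(562 + 3033)*((G(25) + C(-27)) + b(21, 37)) = (562 + 3033)*(((658 + 35*25) + 30) + (-6 + 37)) = 3595*(((658 + 875) + 30) + 31) = 3595*((1533 + 30) + 31) = 3595*(1563 + 31) = 3595*1594 = 5730430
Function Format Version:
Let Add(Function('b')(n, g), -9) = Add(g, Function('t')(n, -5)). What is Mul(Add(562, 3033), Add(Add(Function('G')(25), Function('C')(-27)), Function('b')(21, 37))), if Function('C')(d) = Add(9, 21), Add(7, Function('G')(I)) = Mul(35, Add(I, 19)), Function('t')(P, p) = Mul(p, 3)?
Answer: 5730430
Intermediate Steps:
Function('t')(P, p) = Mul(3, p)
Function('G')(I) = Add(658, Mul(35, I)) (Function('G')(I) = Add(-7, Mul(35, Add(I, 19))) = Add(-7, Mul(35, Add(19, I))) = Add(-7, Add(665, Mul(35, I))) = Add(658, Mul(35, I)))
Function('b')(n, g) = Add(-6, g) (Function('b')(n, g) = Add(9, Add(g, Mul(3, -5))) = Add(9, Add(g, -15)) = Add(9, Add(-15, g)) = Add(-6, g))
Function('C')(d) = 30
Mul(Add(562, 3033), Add(Add(Function('G')(25), Function('C')(-27)), Function('b')(21, 37))) = Mul(Add(562, 3033), Add(Add(Add(658, Mul(35, 25)), 30), Add(-6, 37))) = Mul(3595, Add(Add(Add(658, 875), 30), 31)) = Mul(3595, Add(Add(1533, 30), 31)) = Mul(3595, Add(1563, 31)) = Mul(3595, 1594) = 5730430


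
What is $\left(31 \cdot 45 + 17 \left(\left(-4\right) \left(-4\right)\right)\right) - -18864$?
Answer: $20531$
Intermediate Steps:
$\left(31 \cdot 45 + 17 \left(\left(-4\right) \left(-4\right)\right)\right) - -18864 = \left(1395 + 17 \cdot 16\right) + 18864 = \left(1395 + 272\right) + 18864 = 1667 + 18864 = 20531$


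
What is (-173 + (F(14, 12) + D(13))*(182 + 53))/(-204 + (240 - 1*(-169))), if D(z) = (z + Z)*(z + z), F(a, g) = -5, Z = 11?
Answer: 145292/205 ≈ 708.74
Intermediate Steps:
D(z) = 2*z*(11 + z) (D(z) = (z + 11)*(z + z) = (11 + z)*(2*z) = 2*z*(11 + z))
(-173 + (F(14, 12) + D(13))*(182 + 53))/(-204 + (240 - 1*(-169))) = (-173 + (-5 + 2*13*(11 + 13))*(182 + 53))/(-204 + (240 - 1*(-169))) = (-173 + (-5 + 2*13*24)*235)/(-204 + (240 + 169)) = (-173 + (-5 + 624)*235)/(-204 + 409) = (-173 + 619*235)/205 = (-173 + 145465)*(1/205) = 145292*(1/205) = 145292/205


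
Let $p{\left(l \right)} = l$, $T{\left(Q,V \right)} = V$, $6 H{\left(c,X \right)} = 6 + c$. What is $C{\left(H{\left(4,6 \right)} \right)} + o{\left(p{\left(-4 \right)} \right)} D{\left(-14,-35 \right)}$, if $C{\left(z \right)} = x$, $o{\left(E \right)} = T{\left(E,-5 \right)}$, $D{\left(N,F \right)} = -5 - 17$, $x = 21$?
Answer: $131$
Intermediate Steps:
$H{\left(c,X \right)} = 1 + \frac{c}{6}$ ($H{\left(c,X \right)} = \frac{6 + c}{6} = 1 + \frac{c}{6}$)
$D{\left(N,F \right)} = -22$
$o{\left(E \right)} = -5$
$C{\left(z \right)} = 21$
$C{\left(H{\left(4,6 \right)} \right)} + o{\left(p{\left(-4 \right)} \right)} D{\left(-14,-35 \right)} = 21 - -110 = 21 + 110 = 131$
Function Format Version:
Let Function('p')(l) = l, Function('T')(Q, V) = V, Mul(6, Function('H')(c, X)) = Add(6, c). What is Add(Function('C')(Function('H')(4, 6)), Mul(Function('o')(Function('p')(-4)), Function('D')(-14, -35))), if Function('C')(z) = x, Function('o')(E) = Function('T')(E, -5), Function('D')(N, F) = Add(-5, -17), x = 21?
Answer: 131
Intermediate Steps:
Function('H')(c, X) = Add(1, Mul(Rational(1, 6), c)) (Function('H')(c, X) = Mul(Rational(1, 6), Add(6, c)) = Add(1, Mul(Rational(1, 6), c)))
Function('D')(N, F) = -22
Function('o')(E) = -5
Function('C')(z) = 21
Add(Function('C')(Function('H')(4, 6)), Mul(Function('o')(Function('p')(-4)), Function('D')(-14, -35))) = Add(21, Mul(-5, -22)) = Add(21, 110) = 131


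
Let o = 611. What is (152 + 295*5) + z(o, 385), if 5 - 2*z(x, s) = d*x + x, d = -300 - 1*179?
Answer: 295317/2 ≈ 1.4766e+5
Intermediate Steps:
d = -479 (d = -300 - 179 = -479)
z(x, s) = 5/2 + 239*x (z(x, s) = 5/2 - (-479*x + x)/2 = 5/2 - (-239)*x = 5/2 + 239*x)
(152 + 295*5) + z(o, 385) = (152 + 295*5) + (5/2 + 239*611) = (152 + 1475) + (5/2 + 146029) = 1627 + 292063/2 = 295317/2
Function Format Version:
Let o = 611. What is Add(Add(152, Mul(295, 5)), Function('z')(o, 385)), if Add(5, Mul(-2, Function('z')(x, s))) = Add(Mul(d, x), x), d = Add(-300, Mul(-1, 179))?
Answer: Rational(295317, 2) ≈ 1.4766e+5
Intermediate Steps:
d = -479 (d = Add(-300, -179) = -479)
Function('z')(x, s) = Add(Rational(5, 2), Mul(239, x)) (Function('z')(x, s) = Add(Rational(5, 2), Mul(Rational(-1, 2), Add(Mul(-479, x), x))) = Add(Rational(5, 2), Mul(Rational(-1, 2), Mul(-478, x))) = Add(Rational(5, 2), Mul(239, x)))
Add(Add(152, Mul(295, 5)), Function('z')(o, 385)) = Add(Add(152, Mul(295, 5)), Add(Rational(5, 2), Mul(239, 611))) = Add(Add(152, 1475), Add(Rational(5, 2), 146029)) = Add(1627, Rational(292063, 2)) = Rational(295317, 2)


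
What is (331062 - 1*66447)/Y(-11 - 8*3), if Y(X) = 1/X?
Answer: -9261525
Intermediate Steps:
(331062 - 1*66447)/Y(-11 - 8*3) = (331062 - 1*66447)/(1/(-11 - 8*3)) = (331062 - 66447)/(1/(-11 - 24)) = 264615/(1/(-35)) = 264615/(-1/35) = 264615*(-35) = -9261525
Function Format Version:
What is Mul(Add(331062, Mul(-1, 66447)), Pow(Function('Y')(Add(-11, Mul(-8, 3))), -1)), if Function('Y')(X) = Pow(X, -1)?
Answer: -9261525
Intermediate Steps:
Mul(Add(331062, Mul(-1, 66447)), Pow(Function('Y')(Add(-11, Mul(-8, 3))), -1)) = Mul(Add(331062, Mul(-1, 66447)), Pow(Pow(Add(-11, Mul(-8, 3)), -1), -1)) = Mul(Add(331062, -66447), Pow(Pow(Add(-11, -24), -1), -1)) = Mul(264615, Pow(Pow(-35, -1), -1)) = Mul(264615, Pow(Rational(-1, 35), -1)) = Mul(264615, -35) = -9261525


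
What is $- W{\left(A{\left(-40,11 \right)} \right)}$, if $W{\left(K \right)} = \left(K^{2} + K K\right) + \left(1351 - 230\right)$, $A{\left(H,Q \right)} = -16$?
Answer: $-1633$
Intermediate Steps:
$W{\left(K \right)} = 1121 + 2 K^{2}$ ($W{\left(K \right)} = \left(K^{2} + K^{2}\right) + \left(1351 - 230\right) = 2 K^{2} + 1121 = 1121 + 2 K^{2}$)
$- W{\left(A{\left(-40,11 \right)} \right)} = - (1121 + 2 \left(-16\right)^{2}) = - (1121 + 2 \cdot 256) = - (1121 + 512) = \left(-1\right) 1633 = -1633$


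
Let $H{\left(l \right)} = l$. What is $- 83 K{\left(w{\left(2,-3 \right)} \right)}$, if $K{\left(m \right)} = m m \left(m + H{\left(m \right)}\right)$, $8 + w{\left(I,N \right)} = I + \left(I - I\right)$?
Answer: $35856$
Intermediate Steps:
$w{\left(I,N \right)} = -8 + I$ ($w{\left(I,N \right)} = -8 + \left(I + \left(I - I\right)\right) = -8 + \left(I + 0\right) = -8 + I$)
$K{\left(m \right)} = 2 m^{3}$ ($K{\left(m \right)} = m m \left(m + m\right) = m m 2 m = m 2 m^{2} = 2 m^{3}$)
$- 83 K{\left(w{\left(2,-3 \right)} \right)} = - 83 \cdot 2 \left(-8 + 2\right)^{3} = - 83 \cdot 2 \left(-6\right)^{3} = - 83 \cdot 2 \left(-216\right) = \left(-83\right) \left(-432\right) = 35856$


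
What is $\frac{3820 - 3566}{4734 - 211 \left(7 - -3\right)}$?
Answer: $\frac{127}{1312} \approx 0.096799$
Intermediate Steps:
$\frac{3820 - 3566}{4734 - 211 \left(7 - -3\right)} = \frac{254}{4734 - 211 \left(7 + 3\right)} = \frac{254}{4734 - 2110} = \frac{254}{2624} = 254 \cdot \frac{1}{2624} = \frac{127}{1312}$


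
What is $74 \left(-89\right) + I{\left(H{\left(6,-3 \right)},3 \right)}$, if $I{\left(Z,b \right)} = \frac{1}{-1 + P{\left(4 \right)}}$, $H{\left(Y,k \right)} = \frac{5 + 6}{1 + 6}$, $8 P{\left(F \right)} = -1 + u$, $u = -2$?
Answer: $- \frac{72454}{11} \approx -6586.7$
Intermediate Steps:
$P{\left(F \right)} = - \frac{3}{8}$ ($P{\left(F \right)} = \frac{-1 - 2}{8} = \frac{1}{8} \left(-3\right) = - \frac{3}{8}$)
$H{\left(Y,k \right)} = \frac{11}{7}$
$I{\left(Z,b \right)} = - \frac{8}{11}$ ($I{\left(Z,b \right)} = \frac{1}{-1 - \frac{3}{8}} = \frac{1}{- \frac{11}{8}} = - \frac{8}{11}$)
$74 \left(-89\right) + I{\left(H{\left(6,-3 \right)},3 \right)} = 74 \left(-89\right) - \frac{8}{11} = -6586 - \frac{8}{11} = - \frac{72454}{11}$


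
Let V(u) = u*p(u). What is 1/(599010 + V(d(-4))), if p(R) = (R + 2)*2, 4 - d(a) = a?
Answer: 1/599170 ≈ 1.6690e-6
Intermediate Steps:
d(a) = 4 - a
p(R) = 4 + 2*R (p(R) = (2 + R)*2 = 4 + 2*R)
V(u) = u*(4 + 2*u)
1/(599010 + V(d(-4))) = 1/(599010 + 2*(4 - 1*(-4))*(2 + (4 - 1*(-4)))) = 1/(599010 + 2*(4 + 4)*(2 + (4 + 4))) = 1/(599010 + 2*8*(2 + 8)) = 1/(599010 + 2*8*10) = 1/(599010 + 160) = 1/599170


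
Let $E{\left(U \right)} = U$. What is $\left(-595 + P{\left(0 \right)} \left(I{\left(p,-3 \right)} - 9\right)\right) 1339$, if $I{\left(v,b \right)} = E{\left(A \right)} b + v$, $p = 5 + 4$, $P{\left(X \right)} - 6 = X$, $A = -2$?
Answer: $-748501$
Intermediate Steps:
$P{\left(X \right)} = 6 + X$
$p = 9$
$I{\left(v,b \right)} = v - 2 b$ ($I{\left(v,b \right)} = - 2 b + v = v - 2 b$)
$\left(-595 + P{\left(0 \right)} \left(I{\left(p,-3 \right)} - 9\right)\right) 1339 = \left(-595 + \left(6 + 0\right) \left(\left(9 - -6\right) - 9\right)\right) 1339 = \left(-595 + 6 \left(\left(9 + 6\right) - 9\right)\right) 1339 = \left(-595 + 6 \left(15 - 9\right)\right) 1339 = \left(-595 + 6 \cdot 6\right) 1339 = \left(-595 + 36\right) 1339 = \left(-559\right) 1339 = -748501$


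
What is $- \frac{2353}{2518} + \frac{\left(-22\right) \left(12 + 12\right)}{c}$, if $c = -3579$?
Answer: $- \frac{2363961}{3003974} \approx -0.78694$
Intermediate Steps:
$- \frac{2353}{2518} + \frac{\left(-22\right) \left(12 + 12\right)}{c} = - \frac{2353}{2518} + \frac{\left(-22\right) \left(12 + 12\right)}{-3579} = \left(-2353\right) \frac{1}{2518} + \left(-22\right) 24 \left(- \frac{1}{3579}\right) = - \frac{2353}{2518} - - \frac{176}{1193} = - \frac{2353}{2518} + \frac{176}{1193} = - \frac{2363961}{3003974}$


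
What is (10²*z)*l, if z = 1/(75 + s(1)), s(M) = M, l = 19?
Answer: 25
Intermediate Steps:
z = 1/76 (z = 1/(75 + 1) = 1/76 ≈ 0.013158)
(10²*z)*l = (10²*(1/76))*19 = (100*(1/76))*19 = (25/19)*19 = 25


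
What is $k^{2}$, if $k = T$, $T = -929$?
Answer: $863041$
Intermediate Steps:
$k = -929$
$k^{2} = \left(-929\right)^{2} = 863041$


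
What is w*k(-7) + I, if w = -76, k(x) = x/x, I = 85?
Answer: 9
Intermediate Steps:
k(x) = 1
w*k(-7) + I = -76*1 + 85 = -76 + 85 = 9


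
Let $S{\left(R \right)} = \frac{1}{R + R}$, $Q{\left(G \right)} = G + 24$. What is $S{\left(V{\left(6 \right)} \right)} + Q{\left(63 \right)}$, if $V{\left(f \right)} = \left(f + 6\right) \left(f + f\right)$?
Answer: $\frac{25057}{288} \approx 87.003$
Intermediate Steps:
$V{\left(f \right)} = 2 f \left(6 + f\right)$ ($V{\left(f \right)} = \left(6 + f\right) 2 f = 2 f \left(6 + f\right)$)
$Q{\left(G \right)} = 24 + G$
$S{\left(R \right)} = \frac{1}{2 R}$
$S{\left(V{\left(6 \right)} \right)} + Q{\left(63 \right)} = \frac{1}{2 \cdot 2 \cdot 6 \left(6 + 6\right)} + \left(24 + 63\right) = \frac{1}{2 \cdot 2 \cdot 6 \cdot 12} + 87 = \frac{1}{2 \cdot 144} + 87 = \frac{1}{2} \cdot \frac{1}{144} + 87 = \frac{1}{288} + 87 = \frac{25057}{288}$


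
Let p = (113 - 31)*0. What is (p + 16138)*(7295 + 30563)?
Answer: 610952404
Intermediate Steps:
p = 0 (p = 82*0 = 0)
(p + 16138)*(7295 + 30563) = (0 + 16138)*(7295 + 30563) = 16138*37858 = 610952404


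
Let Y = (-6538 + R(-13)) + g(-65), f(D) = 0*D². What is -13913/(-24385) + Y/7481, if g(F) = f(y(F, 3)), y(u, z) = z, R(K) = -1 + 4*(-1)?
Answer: -55467902/182424185 ≈ -0.30406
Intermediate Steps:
R(K) = -5 (R(K) = -1 - 4 = -5)
f(D) = 0
g(F) = 0
Y = -6543 (Y = (-6538 - 5) + 0 = -6543 + 0 = -6543)
-13913/(-24385) + Y/7481 = -13913/(-24385) - 6543/7481 = -13913*(-1/24385) - 6543*1/7481 = 13913/24385 - 6543/7481 = -55467902/182424185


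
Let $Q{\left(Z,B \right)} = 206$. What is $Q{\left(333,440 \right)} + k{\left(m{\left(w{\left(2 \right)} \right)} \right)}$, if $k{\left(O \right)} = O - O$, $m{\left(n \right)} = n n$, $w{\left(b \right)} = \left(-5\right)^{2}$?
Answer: $206$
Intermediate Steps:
$w{\left(b \right)} = 25$
$m{\left(n \right)} = n^{2}$
$k{\left(O \right)} = 0$
$Q{\left(333,440 \right)} + k{\left(m{\left(w{\left(2 \right)} \right)} \right)} = 206 + 0 = 206$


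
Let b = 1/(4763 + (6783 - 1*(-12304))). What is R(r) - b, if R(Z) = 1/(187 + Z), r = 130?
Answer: 23533/7560450 ≈ 0.0031126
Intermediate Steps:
b = 1/23850 (b = 1/(4763 + (6783 + 12304)) = 1/(4763 + 19087) = 1/23850 ≈ 4.1929e-5)
R(r) - b = 1/(187 + 130) - 1*1/23850 = 1/317 - 1/23850 = 23533/7560450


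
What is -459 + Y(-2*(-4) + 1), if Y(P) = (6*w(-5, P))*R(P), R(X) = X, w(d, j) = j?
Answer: 27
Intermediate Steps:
Y(P) = 6*P**2 (Y(P) = (6*P)*P = 6*P**2)
-459 + Y(-2*(-4) + 1) = -459 + 6*(-2*(-4) + 1)**2 = -459 + 6*(8 + 1)**2 = -459 + 6*9**2 = -459 + 6*81 = -459 + 486 = 27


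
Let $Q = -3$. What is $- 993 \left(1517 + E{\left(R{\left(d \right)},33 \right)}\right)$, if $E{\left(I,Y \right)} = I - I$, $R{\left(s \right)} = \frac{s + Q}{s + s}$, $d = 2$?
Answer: $-1506381$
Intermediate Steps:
$R{\left(s \right)} = \frac{-3 + s}{2 s}$ ($R{\left(s \right)} = \frac{s - 3}{s + s} = \frac{-3 + s}{2 s}$)
$E{\left(I,Y \right)} = 0$
$- 993 \left(1517 + E{\left(R{\left(d \right)},33 \right)}\right) = - 993 \left(1517 + 0\right) = \left(-993\right) 1517 = -1506381$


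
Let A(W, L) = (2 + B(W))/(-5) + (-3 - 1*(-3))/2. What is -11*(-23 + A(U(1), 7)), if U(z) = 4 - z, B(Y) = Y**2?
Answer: 1386/5 ≈ 277.20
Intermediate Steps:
A(W, L) = -2/5 - W**2/5 (A(W, L) = (2 + W**2)/(-5) + (-3 - 1*(-3))/2 = (2 + W**2)*(-1/5) + (-3 + 3)*(1/2) = (-2/5 - W**2/5) + 0*(1/2) = (-2/5 - W**2/5) + 0 = -2/5 - W**2/5)
-11*(-23 + A(U(1), 7)) = -11*(-23 + (-2/5 - (4 - 1*1)**2/5)) = -11*(-23 + (-2/5 - (4 - 1)**2/5)) = -11*(-23 + (-2/5 - 1/5*3**2)) = -11*(-23 + (-2/5 - 1/5*9)) = -11*(-23 + (-2/5 - 9/5)) = -11*(-23 - 11/5) = -11*(-126/5) = 1386/5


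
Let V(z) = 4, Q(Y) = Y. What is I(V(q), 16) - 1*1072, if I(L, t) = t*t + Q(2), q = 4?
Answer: -814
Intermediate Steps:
I(L, t) = 2 + t**2 (I(L, t) = t*t + 2 = t**2 + 2 = 2 + t**2)
I(V(q), 16) - 1*1072 = (2 + 16**2) - 1*1072 = (2 + 256) - 1072 = 258 - 1072 = -814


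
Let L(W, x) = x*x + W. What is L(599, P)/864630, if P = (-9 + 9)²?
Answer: 599/864630 ≈ 0.00069278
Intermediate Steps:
P = 0 (P = 0² = 0)
L(W, x) = W + x² (L(W, x) = x² + W = W + x²)
L(599, P)/864630 = (599 + 0²)/864630 = (599 + 0)*(1/864630) = 599*(1/864630) = 599/864630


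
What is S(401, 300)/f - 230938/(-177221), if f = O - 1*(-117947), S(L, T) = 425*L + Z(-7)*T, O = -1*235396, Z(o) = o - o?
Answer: -3079451763/20814429229 ≈ -0.14795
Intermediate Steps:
Z(o) = 0
O = -235396
S(L, T) = 425*L (S(L, T) = 425*L + 0*T = 425*L + 0 = 425*L)
f = -117449 (f = -235396 - 1*(-117947) = -235396 + 117947 = -117449)
S(401, 300)/f - 230938/(-177221) = (425*401)/(-117449) - 230938/(-177221) = 170425*(-1/117449) - 230938*(-1/177221) = -170425/117449 + 230938/177221 = -3079451763/20814429229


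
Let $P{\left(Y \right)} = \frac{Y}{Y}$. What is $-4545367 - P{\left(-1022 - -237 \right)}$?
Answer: $-4545368$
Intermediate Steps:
$P{\left(Y \right)} = 1$
$-4545367 - P{\left(-1022 - -237 \right)} = -4545367 - 1 = -4545368$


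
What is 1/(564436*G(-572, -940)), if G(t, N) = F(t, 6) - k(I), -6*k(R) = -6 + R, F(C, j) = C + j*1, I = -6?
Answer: -1/320599648 ≈ -3.1192e-9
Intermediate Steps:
F(C, j) = C + j
k(R) = 1 - R/6 (k(R) = -(-6 + R)/6 = 1 - R/6)
G(t, N) = 4 + t (G(t, N) = (t + 6) - (1 - 1/6*(-6)) = (6 + t) - (1 + 1) = (6 + t) - 1*2 = (6 + t) - 2 = 4 + t)
1/(564436*G(-572, -940)) = 1/(564436*(4 - 572)) = (1/564436)/(-568) = (1/564436)*(-1/568) = -1/320599648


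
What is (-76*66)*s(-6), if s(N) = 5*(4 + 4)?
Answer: -200640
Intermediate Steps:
s(N) = 40 (s(N) = 5*8 = 40)
(-76*66)*s(-6) = -76*66*40 = -5016*40 = -200640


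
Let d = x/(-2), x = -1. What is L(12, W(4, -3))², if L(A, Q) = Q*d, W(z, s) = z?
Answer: 4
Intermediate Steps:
d = ½ (d = -1/(-2) = -1*(-½) = ½ ≈ 0.50000)
L(A, Q) = Q/2 (L(A, Q) = Q*(½) = Q/2)
L(12, W(4, -3))² = ((½)*4)² = 2² = 4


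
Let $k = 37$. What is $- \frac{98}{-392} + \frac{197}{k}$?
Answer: $\frac{825}{148} \approx 5.5743$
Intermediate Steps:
$- \frac{98}{-392} + \frac{197}{k} = - \frac{98}{-392} + \frac{197}{37} = \left(-98\right) \left(- \frac{1}{392}\right) + 197 \cdot \frac{1}{37} = \frac{1}{4} + \frac{197}{37} = \frac{825}{148}$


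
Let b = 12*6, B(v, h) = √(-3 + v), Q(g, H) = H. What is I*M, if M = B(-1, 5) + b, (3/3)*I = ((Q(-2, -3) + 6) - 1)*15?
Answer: 2160 + 60*I ≈ 2160.0 + 60.0*I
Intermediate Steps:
b = 72
I = 30 (I = ((-3 + 6) - 1)*15 = (3 - 1)*15 = 2*15 = 30)
M = 72 + 2*I (M = √(-3 - 1) + 72 = √(-4) + 72 = 2*I + 72 = 72 + 2*I ≈ 72.0 + 2.0*I)
I*M = 30*(72 + 2*I) = 2160 + 60*I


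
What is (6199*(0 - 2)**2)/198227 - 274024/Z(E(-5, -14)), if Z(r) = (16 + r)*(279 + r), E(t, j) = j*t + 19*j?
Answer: 13672351922/740377845 ≈ 18.467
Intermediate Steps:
E(t, j) = 19*j + j*t
(6199*(0 - 2)**2)/198227 - 274024/Z(E(-5, -14)) = (6199*(0 - 2)**2)/198227 - 274024/(4464 + (-14*(19 - 5))**2 + 295*(-14*(19 - 5))) = (6199*(-2)**2)*(1/198227) - 274024/(4464 + (-14*14)**2 + 295*(-14*14)) = (6199*4)*(1/198227) - 274024/(4464 + (-196)**2 + 295*(-196)) = 24796*(1/198227) - 274024/(4464 + 38416 - 57820) = 24796/198227 - 274024/(-14940) = 24796/198227 - 274024*(-1/14940) = 24796/198227 + 68506/3735 = 13672351922/740377845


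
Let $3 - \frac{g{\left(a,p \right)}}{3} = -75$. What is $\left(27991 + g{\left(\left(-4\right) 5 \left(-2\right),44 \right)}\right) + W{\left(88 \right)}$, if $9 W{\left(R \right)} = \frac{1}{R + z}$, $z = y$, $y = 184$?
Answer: $\frac{69094801}{2448} \approx 28225.0$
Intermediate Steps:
$z = 184$
$g{\left(a,p \right)} = 234$ ($g{\left(a,p \right)} = 9 - -225 = 9 + 225 = 234$)
$W{\left(R \right)} = \frac{1}{9 \left(184 + R\right)}$ ($W{\left(R \right)} = \frac{1}{9 \left(R + 184\right)} = \frac{1}{9 \left(184 + R\right)}$)
$\left(27991 + g{\left(\left(-4\right) 5 \left(-2\right),44 \right)}\right) + W{\left(88 \right)} = \left(27991 + 234\right) + \frac{1}{9 \left(184 + 88\right)} = 28225 + \frac{1}{9 \cdot 272} = 28225 + \frac{1}{9} \cdot \frac{1}{272} = 28225 + \frac{1}{2448} = \frac{69094801}{2448}$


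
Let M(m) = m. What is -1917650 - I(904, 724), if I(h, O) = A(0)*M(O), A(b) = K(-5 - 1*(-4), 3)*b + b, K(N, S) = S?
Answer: -1917650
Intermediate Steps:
A(b) = 4*b (A(b) = 3*b + b = 4*b)
I(h, O) = 0 (I(h, O) = (4*0)*O = 0*O = 0)
-1917650 - I(904, 724) = -1917650 - 1*0 = -1917650 + 0 = -1917650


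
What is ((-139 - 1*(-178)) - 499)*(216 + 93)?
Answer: -142140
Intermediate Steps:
((-139 - 1*(-178)) - 499)*(216 + 93) = ((-139 + 178) - 499)*309 = (39 - 499)*309 = -460*309 = -142140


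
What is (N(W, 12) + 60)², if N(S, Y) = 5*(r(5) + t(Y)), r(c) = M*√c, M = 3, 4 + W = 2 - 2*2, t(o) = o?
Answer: 15525 + 3600*√5 ≈ 23575.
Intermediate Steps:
W = -6 (W = -4 + (2 - 2*2) = -4 + (2 - 4) = -4 - 2 = -6)
r(c) = 3*√c
N(S, Y) = 5*Y + 15*√5 (N(S, Y) = 5*(3*√5 + Y) = 5*(Y + 3*√5) = 5*Y + 15*√5)
(N(W, 12) + 60)² = ((5*12 + 15*√5) + 60)² = ((60 + 15*√5) + 60)² = (120 + 15*√5)²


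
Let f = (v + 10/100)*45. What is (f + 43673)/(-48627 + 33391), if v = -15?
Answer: -86005/30472 ≈ -2.8224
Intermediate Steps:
f = -1341/2 (f = (-15 + 10/100)*45 = (-15 + 10*(1/100))*45 = (-15 + ⅒)*45 = -149/10*45 = -1341/2 ≈ -670.50)
(f + 43673)/(-48627 + 33391) = (-1341/2 + 43673)/(-48627 + 33391) = (86005/2)/(-15236) = (86005/2)*(-1/15236) = -86005/30472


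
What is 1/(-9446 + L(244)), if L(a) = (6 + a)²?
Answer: 1/53054 ≈ 1.8849e-5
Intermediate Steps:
1/(-9446 + L(244)) = 1/(-9446 + (6 + 244)²) = 1/(-9446 + 250²) = 1/(-9446 + 62500) = 1/53054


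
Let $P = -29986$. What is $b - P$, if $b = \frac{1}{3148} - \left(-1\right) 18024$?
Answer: $\frac{151135481}{3148} \approx 48010.0$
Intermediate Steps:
$b = \frac{56739553}{3148}$ ($b = \frac{1}{3148} - -18024 = \frac{1}{3148} + 18024 = \frac{56739553}{3148} \approx 18024.0$)
$b - P = \frac{56739553}{3148} - -29986 = \frac{56739553}{3148} + 29986 = \frac{151135481}{3148}$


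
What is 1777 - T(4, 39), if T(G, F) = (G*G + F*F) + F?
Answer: 201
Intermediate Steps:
T(G, F) = F + F**2 + G**2 (T(G, F) = (G**2 + F**2) + F = (F**2 + G**2) + F = F + F**2 + G**2)
1777 - T(4, 39) = 1777 - (39 + 39**2 + 4**2) = 1777 - (39 + 1521 + 16) = 1777 - 1*1576 = 1777 - 1576 = 201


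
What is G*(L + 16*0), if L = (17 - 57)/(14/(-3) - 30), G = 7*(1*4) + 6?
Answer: 510/13 ≈ 39.231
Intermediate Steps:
G = 34 (G = 7*4 + 6 = 28 + 6 = 34)
L = 15/13 (L = -40/(14*(-⅓) - 30) = -40/(-14/3 - 30) = -40/(-104/3) = -40*(-3/104) = 15/13 ≈ 1.1538)
G*(L + 16*0) = 34*(15/13 + 16*0) = 34*(15/13 + 0) = 34*(15/13) = 510/13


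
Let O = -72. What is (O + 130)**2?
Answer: 3364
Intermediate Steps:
(O + 130)**2 = (-72 + 130)**2 = 58**2 = 3364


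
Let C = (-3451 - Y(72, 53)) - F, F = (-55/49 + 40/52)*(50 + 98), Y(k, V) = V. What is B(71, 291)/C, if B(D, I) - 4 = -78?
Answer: 23569/1099374 ≈ 0.021439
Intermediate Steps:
B(D, I) = -74 (B(D, I) = 4 - 78 = -74)
F = -33300/637 (F = (-55*1/49 + 40*(1/52))*148 = (-55/49 + 10/13)*148 = -225/637*148 = -33300/637 ≈ -52.276)
C = -2198748/637 (C = (-3451 - 1*53) - 1*(-33300/637) = (-3451 - 53) + 33300/637 = -3504 + 33300/637 = -2198748/637 ≈ -3451.7)
B(71, 291)/C = -74/(-2198748/637) = -74*(-637/2198748) = 23569/1099374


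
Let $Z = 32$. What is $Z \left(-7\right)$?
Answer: $-224$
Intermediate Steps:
$Z \left(-7\right) = 32 \left(-7\right) = -224$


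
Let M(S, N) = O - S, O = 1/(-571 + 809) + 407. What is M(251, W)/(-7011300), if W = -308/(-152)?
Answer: -37129/1668689400 ≈ -2.2250e-5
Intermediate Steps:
W = 77/38 (W = -308*(-1/152) = 77/38 ≈ 2.0263)
O = 96867/238 (O = 1/238 + 407 = 96867/238 ≈ 407.00)
M(S, N) = 96867/238 - S
M(251, W)/(-7011300) = (96867/238 - 1*251)/(-7011300) = (96867/238 - 251)*(-1/7011300) = (37129/238)*(-1/7011300) = -37129/1668689400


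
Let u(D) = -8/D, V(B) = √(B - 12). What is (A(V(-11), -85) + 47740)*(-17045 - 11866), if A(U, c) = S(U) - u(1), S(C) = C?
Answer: -1380442428 - 28911*I*√23 ≈ -1.3804e+9 - 1.3865e+5*I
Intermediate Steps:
V(B) = √(-12 + B)
A(U, c) = 8 + U (A(U, c) = U - (-8)/1 = U - (-8) = U - 1*(-8) = U + 8 = 8 + U)
(A(V(-11), -85) + 47740)*(-17045 - 11866) = ((8 + √(-12 - 11)) + 47740)*(-17045 - 11866) = ((8 + √(-23)) + 47740)*(-28911) = ((8 + I*√23) + 47740)*(-28911) = (47748 + I*√23)*(-28911) = -1380442428 - 28911*I*√23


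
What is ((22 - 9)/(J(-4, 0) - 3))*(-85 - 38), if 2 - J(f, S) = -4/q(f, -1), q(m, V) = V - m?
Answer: -4797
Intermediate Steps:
J(f, S) = 2 + 4/(-1 - f) (J(f, S) = 2 - (-4)/(-1 - f) = 2 + 4/(-1 - f))
((22 - 9)/(J(-4, 0) - 3))*(-85 - 38) = ((22 - 9)/(2*(-1 - 4)/(1 - 4) - 3))*(-85 - 38) = (13/(2*(-5)/(-3) - 3))*(-123) = (13/(2*(-1/3)*(-5) - 3))*(-123) = (13/(10/3 - 3))*(-123) = (13/(1/3))*(-123) = (13*3)*(-123) = 39*(-123) = -4797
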